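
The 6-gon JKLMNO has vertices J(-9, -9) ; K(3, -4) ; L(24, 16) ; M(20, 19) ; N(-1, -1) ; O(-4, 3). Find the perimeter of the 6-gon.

94

|JK| = √((12)² + (5)²) = √169 = 13
|KL| = √((21)² + (20)²) = √841 = 29
|LM| = √((-4)² + (3)²) = √25 = 5
|MN| = √((-21)² + (-20)²) = √841 = 29
|NO| = √((-3)² + (4)²) = √25 = 5
|OJ| = √((-5)² + (-12)²) = √169 = 13
Perimeter = 13 + 29 + 5 + 29 + 5 + 13 = 94.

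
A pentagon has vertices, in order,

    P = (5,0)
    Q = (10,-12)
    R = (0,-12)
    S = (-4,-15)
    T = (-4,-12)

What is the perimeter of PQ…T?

46

|PQ| = √((5)² + (-12)²) = √169 = 13
|QR| = √((-10)² + (0)²) = √100 = 10
|RS| = √((-4)² + (-3)²) = √25 = 5
|ST| = √((0)² + (3)²) = √9 = 3
|TP| = √((9)² + (12)²) = √225 = 15
Perimeter = 13 + 10 + 5 + 3 + 15 = 46.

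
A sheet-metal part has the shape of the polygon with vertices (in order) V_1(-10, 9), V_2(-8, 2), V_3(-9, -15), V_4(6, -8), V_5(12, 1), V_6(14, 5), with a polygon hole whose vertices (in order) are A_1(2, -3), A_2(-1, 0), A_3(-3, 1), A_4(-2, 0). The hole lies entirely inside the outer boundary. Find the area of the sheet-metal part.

336

Outer boundary:
Apply Gauss's area formula: 2A = Σ (x_i·y_{i+1} − x_{i+1}·y_i), indices taken mod 6.
V_1→V_2: (-10)(2) − (-8)(9) = 52
V_2→V_3: (-8)(-15) − (-9)(2) = 138
V_3→V_4: (-9)(-8) − (6)(-15) = 162
V_4→V_5: (6)(1) − (12)(-8) = 102
V_5→V_6: (12)(5) − (14)(1) = 46
V_6→V_1: (14)(9) − (-10)(5) = 176
Σ = 676
Area = |Σ|/2 = 338.
Hole:
Σ = (-3) + (-1) + (2) + (6) = 4
Area = |Σ|/2 = 2.
Net area = 338 − 2 = 336.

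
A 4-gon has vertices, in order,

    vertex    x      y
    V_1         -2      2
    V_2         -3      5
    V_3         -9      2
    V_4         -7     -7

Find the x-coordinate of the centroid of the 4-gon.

-17/3

Apply the surveyor's formula. First the cross-terms c_i = x_i·y_{i+1} − x_{i+1}·y_i:
  -4, 39, 77, -28  ⇒  2A = 84, A = 42.
Then Σ (x_i + x_{i+1})·c_i = -1428, so x̄ = -1428 / (6·42) = -17/3.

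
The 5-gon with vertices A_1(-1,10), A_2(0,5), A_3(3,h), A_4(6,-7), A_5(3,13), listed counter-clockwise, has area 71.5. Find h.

-7

The doubled signed area Σ (x_i y_{i+1} − x_{i+1} y_i) is linear in h.
With h=0 it equals 101; the coefficient of h is -6 (from the two edges through A_3).
So -6·h + 101 = 2·71.5 = 143 ⇒ h = -7.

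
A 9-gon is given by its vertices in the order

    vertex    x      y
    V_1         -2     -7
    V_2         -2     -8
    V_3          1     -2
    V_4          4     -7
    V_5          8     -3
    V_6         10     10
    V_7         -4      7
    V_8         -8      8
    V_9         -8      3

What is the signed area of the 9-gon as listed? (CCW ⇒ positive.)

202.5

Σ = (2) + (12) + (1) + (44) + (110) + (110) + (24) + (40) + (62) = 405
Signed area = Σ/2 = 202.5 (positive ⇒ counter-clockwise traversal).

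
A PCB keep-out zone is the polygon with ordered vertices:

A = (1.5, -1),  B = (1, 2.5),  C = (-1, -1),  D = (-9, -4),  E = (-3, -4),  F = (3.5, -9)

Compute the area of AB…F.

38.125

Σ = (4.75) + (1.5) + (-5) + (24) + (41) + (10) = 76.25
Area = |Σ|/2 = 38.125.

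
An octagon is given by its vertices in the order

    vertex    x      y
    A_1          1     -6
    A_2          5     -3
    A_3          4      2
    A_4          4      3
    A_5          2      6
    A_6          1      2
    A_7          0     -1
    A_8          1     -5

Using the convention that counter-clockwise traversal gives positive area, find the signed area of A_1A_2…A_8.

34

Σ = (27) + (22) + (4) + (18) + (-2) + (-1) + (1) + (-1) = 68
Signed area = Σ/2 = 34 (positive ⇒ counter-clockwise traversal).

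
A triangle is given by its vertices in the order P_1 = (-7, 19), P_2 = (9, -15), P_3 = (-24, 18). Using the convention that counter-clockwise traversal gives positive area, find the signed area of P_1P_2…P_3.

-297

Apply Gauss's area formula: 2A = Σ (x_i·y_{i+1} − x_{i+1}·y_i), indices taken mod 3.
Cross-terms: -66, -198, -330  ⇒  Σ = -594
Signed area = Σ/2 = -297 (negative ⇒ clockwise traversal).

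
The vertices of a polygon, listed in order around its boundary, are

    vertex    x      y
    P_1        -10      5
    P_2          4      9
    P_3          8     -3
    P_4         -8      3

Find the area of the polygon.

Apply the shoelace formula: 2A = Σ (x_i·y_{i+1} − x_{i+1}·y_i), indices taken mod 4.
P_1→P_2: (-10)(9) − (4)(5) = -110
P_2→P_3: (4)(-3) − (8)(9) = -84
P_3→P_4: (8)(3) − (-8)(-3) = 0
P_4→P_1: (-8)(5) − (-10)(3) = -10
Σ = -204
Area = |Σ|/2 = 102.

102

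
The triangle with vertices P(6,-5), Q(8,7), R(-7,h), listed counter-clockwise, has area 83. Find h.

0

The doubled signed area Σ (x_i y_{i+1} − x_{i+1} y_i) is linear in h.
With h=0 it equals 166; the coefficient of h is 2 (from the two edges through R).
So 2·h + 166 = 2·83 = 166 ⇒ h = 0.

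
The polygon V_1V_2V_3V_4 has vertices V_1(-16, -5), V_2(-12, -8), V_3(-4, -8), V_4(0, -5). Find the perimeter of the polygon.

|V_1V_2| = √((4)² + (-3)²) = √25 = 5
|V_2V_3| = √((8)² + (0)²) = √64 = 8
|V_3V_4| = √((4)² + (3)²) = √25 = 5
|V_4V_1| = √((-16)² + (0)²) = √256 = 16
Perimeter = 5 + 8 + 5 + 16 = 34.

34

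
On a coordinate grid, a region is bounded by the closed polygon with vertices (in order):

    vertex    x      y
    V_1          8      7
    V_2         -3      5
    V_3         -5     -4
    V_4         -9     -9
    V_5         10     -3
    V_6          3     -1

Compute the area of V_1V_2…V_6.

126

Apply the surveyor's formula: 2A = Σ (x_i·y_{i+1} − x_{i+1}·y_i), indices taken mod 6.
Σ = (61) + (37) + (9) + (117) + (-1) + (29) = 252
Area = |Σ|/2 = 126.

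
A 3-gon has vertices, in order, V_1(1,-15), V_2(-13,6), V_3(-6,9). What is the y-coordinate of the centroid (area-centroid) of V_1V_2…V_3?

0

Apply the shoelace formula. First the cross-terms c_i = x_i·y_{i+1} − x_{i+1}·y_i:
  -189, -81, 81  ⇒  2A = -189, A = -94.5.
Then Σ (y_i + y_{i+1})·c_i = 0, so ȳ = 0 / (6·(-94.5)) = 0.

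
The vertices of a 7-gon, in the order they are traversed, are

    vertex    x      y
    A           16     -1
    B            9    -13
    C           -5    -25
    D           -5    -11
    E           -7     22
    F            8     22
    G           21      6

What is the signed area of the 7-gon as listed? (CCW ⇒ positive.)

Apply the shoelace formula: 2A = Σ (x_i·y_{i+1} − x_{i+1}·y_i), indices taken mod 7.
Cross-terms: -199, -290, -70, -187, -330, -414, -117  ⇒  Σ = -1607
Signed area = Σ/2 = -803.5 (negative ⇒ clockwise traversal).

-803.5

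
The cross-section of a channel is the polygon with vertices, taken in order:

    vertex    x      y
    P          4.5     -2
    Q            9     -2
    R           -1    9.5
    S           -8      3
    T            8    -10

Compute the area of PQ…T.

125.25

Apply the shoelace formula: 2A = Σ (x_i·y_{i+1} − x_{i+1}·y_i), indices taken mod 5.
P→Q: (4.5)(-2) − (9)(-2) = 9
Q→R: (9)(9.5) − (-1)(-2) = 83.5
R→S: (-1)(3) − (-8)(9.5) = 73
S→T: (-8)(-10) − (8)(3) = 56
T→P: (8)(-2) − (4.5)(-10) = 29
Σ = 250.5
Area = |Σ|/2 = 125.25.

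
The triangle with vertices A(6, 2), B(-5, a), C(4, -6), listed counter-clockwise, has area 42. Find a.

0

The doubled signed area Σ (x_i y_{i+1} − x_{i+1} y_i) is linear in a.
With a=0 it equals 84; the coefficient of a is 2 (from the two edges through B).
So 2·a + 84 = 2·42 = 84 ⇒ a = 0.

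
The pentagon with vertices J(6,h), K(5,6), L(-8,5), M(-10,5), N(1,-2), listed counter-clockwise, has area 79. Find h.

-3

The doubled signed area Σ (x_i y_{i+1} − x_{i+1} y_i) is linear in h.
With h=0 it equals 146; the coefficient of h is -4 (from the two edges through J).
So -4·h + 146 = 2·79 = 158 ⇒ h = -3.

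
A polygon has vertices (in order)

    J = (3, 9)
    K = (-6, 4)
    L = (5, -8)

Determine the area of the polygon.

81.5

Σ = (66) + (28) + (69) = 163
Area = |Σ|/2 = 81.5.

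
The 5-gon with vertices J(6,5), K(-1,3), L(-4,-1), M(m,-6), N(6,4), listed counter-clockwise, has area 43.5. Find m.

-3

The doubled signed area Σ (x_i y_{i+1} − x_{i+1} y_i) is linear in m.
With m=0 it equals 102; the coefficient of m is 5 (from the two edges through M).
So 5·m + 102 = 2·43.5 = 87 ⇒ m = -3.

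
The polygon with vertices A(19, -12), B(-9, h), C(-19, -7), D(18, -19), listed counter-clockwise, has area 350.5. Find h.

Write out the shoelace sum; only the two edges meeting at B involve h:
2·Area = [(19·h − (-9)·(-12)) + ((-9)·(-7) − (-19)·h)] + 632
       = 38·h + 587 = 701
⇒ h = 3.

3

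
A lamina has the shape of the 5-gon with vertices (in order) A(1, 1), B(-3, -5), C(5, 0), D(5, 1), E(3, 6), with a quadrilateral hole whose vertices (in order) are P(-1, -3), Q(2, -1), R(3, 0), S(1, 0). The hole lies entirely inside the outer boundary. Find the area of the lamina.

Outer boundary:
Apply the surveyor's formula: 2A = Σ (x_i·y_{i+1} − x_{i+1}·y_i), indices taken mod 5.
Σ = (-2) + (25) + (5) + (27) + (-3) = 52
Area = |Σ|/2 = 26.
Hole:
Σ = (7) + (3) + (0) + (-3) = 7
Area = |Σ|/2 = 3.5.
Net area = 26 − 3.5 = 22.5.

22.5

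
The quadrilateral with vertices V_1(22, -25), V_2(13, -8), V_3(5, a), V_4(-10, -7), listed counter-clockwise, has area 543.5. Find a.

Write out the shoelace sum; only the two edges meeting at V_3 involve a:
2·Area = [(13·a − 5·(-8)) + (5·(-7) − (-10)·a)] + 553
       = 23·a + 558 = 1087
⇒ a = 23.

23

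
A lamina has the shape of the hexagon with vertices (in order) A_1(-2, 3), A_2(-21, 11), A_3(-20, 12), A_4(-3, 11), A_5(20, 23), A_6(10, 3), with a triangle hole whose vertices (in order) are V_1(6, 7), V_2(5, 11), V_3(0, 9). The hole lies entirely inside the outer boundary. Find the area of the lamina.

Outer boundary:
Apply the shoelace (surveyor's) formula: 2A = Σ (x_i·y_{i+1} − x_{i+1}·y_i), indices taken mod 6.
A_1→A_2: (-2)(11) − (-21)(3) = 41
A_2→A_3: (-21)(12) − (-20)(11) = -32
A_3→A_4: (-20)(11) − (-3)(12) = -184
A_4→A_5: (-3)(23) − (20)(11) = -289
A_5→A_6: (20)(3) − (10)(23) = -170
A_6→A_1: (10)(3) − (-2)(3) = 36
Σ = -598
Area = |Σ|/2 = 299.
Hole:
Apply the shoelace formula: 2A = Σ (x_i·y_{i+1} − x_{i+1}·y_i), indices taken mod 3.
Σ = (31) + (45) + (-54) = 22
Area = |Σ|/2 = 11.
Net area = 299 − 11 = 288.

288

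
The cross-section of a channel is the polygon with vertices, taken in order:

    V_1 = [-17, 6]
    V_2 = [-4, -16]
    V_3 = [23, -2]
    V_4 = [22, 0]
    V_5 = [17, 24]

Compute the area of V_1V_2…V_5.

877

Apply the surveyor's formula: 2A = Σ (x_i·y_{i+1} − x_{i+1}·y_i), indices taken mod 5.
Σ = (296) + (376) + (44) + (528) + (510) = 1754
Area = |Σ|/2 = 877.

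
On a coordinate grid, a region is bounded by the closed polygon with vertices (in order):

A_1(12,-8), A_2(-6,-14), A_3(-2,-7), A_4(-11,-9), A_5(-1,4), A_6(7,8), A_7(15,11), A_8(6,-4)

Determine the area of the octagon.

Cross-terms: -216, 14, -59, -53, -36, -43, -126, 0  ⇒  Σ = -519
Area = |Σ|/2 = 259.5.

259.5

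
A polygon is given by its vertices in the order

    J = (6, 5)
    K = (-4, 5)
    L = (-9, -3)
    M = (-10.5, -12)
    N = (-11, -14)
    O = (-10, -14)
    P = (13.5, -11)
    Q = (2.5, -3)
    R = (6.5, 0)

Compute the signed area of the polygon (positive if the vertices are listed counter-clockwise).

275.25

Apply the shoelace formula: 2A = Σ (x_i·y_{i+1} − x_{i+1}·y_i), indices taken mod 9.
J→K: (6)(5) − (-4)(5) = 50
K→L: (-4)(-3) − (-9)(5) = 57
L→M: (-9)(-12) − (-10.5)(-3) = 76.5
M→N: (-10.5)(-14) − (-11)(-12) = 15
N→O: (-11)(-14) − (-10)(-14) = 14
O→P: (-10)(-11) − (13.5)(-14) = 299
P→Q: (13.5)(-3) − (2.5)(-11) = -13
Q→R: (2.5)(0) − (6.5)(-3) = 19.5
R→J: (6.5)(5) − (6)(0) = 32.5
Σ = 550.5
Signed area = Σ/2 = 275.25 (positive ⇒ counter-clockwise traversal).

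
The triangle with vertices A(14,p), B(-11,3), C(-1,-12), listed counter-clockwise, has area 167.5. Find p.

The doubled signed area Σ (x_i y_{i+1} − x_{i+1} y_i) is linear in p.
With p=0 it equals 345; the coefficient of p is 10 (from the two edges through A).
So 10·p + 345 = 2·167.5 = 335 ⇒ p = -1.

-1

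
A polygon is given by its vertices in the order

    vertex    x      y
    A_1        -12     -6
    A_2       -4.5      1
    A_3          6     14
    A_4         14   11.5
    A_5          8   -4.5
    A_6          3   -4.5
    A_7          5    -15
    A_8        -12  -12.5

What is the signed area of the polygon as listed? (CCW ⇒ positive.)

-377.75

Σ = (-39) + (-69) + (-127) + (-155) + (-22.5) + (-22.5) + (-242.5) + (-78) = -755.5
Signed area = Σ/2 = -377.75 (negative ⇒ clockwise traversal).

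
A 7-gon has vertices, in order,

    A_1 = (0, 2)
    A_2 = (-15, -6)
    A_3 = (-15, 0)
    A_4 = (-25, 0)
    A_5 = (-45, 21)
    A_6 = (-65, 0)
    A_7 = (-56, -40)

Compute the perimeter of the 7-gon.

202

|A_1A_2| = √((-15)² + (-8)²) = √289 = 17
|A_2A_3| = √((0)² + (6)²) = √36 = 6
|A_3A_4| = √((-10)² + (0)²) = √100 = 10
|A_4A_5| = √((-20)² + (21)²) = √841 = 29
|A_5A_6| = √((-20)² + (-21)²) = √841 = 29
|A_6A_7| = √((9)² + (-40)²) = √1681 = 41
|A_7A_1| = √((56)² + (42)²) = √4900 = 70
Perimeter = 17 + 6 + 10 + 29 + 29 + 41 + 70 = 202.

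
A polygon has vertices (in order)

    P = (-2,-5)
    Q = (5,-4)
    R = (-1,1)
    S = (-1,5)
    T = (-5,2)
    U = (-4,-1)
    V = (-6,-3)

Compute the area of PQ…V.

Cross-terms: 33, 1, -4, 23, 13, 6, 24  ⇒  Σ = 96
Area = |Σ|/2 = 48.

48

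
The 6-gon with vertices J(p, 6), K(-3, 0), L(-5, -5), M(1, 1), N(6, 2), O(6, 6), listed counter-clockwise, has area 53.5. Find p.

-3

Write out the shoelace sum; only the two edges meeting at J involve p:
2·Area = [(6·6 − p·6) + (p·0 − (-3)·6)] + 35
       = -6·p + 89 = 107
⇒ p = -3.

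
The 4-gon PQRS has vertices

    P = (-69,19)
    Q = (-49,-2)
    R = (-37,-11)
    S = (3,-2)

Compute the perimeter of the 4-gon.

|PQ| = √((20)² + (-21)²) = √841 = 29
|QR| = √((12)² + (-9)²) = √225 = 15
|RS| = √((40)² + (9)²) = √1681 = 41
|SP| = √((-72)² + (21)²) = √5625 = 75
Perimeter = 29 + 15 + 41 + 75 = 160.

160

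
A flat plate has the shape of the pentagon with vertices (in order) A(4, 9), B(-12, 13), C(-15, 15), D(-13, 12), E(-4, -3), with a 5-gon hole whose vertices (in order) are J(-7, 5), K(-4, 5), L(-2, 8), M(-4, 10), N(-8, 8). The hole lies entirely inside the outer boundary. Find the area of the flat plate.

107

Outer boundary:
A→B: (4)(13) − (-12)(9) = 160
B→C: (-12)(15) − (-15)(13) = 15
C→D: (-15)(12) − (-13)(15) = 15
D→E: (-13)(-3) − (-4)(12) = 87
E→A: (-4)(9) − (4)(-3) = -24
Σ = 253
Area = |Σ|/2 = 126.5.
Hole:
Apply the shoelace formula: 2A = Σ (x_i·y_{i+1} − x_{i+1}·y_i), indices taken mod 5.
Σ = (-15) + (-22) + (12) + (48) + (16) = 39
Area = |Σ|/2 = 19.5.
Net area = 126.5 − 19.5 = 107.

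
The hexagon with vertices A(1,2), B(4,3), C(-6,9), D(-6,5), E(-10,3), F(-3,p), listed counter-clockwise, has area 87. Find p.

-6

Write out the shoelace sum; only the two edges meeting at F involve p:
2·Area = [((-10)·p − (-3)·3) + ((-3)·2 − 1·p)] + 105
       = -11·p + 108 = 174
⇒ p = -6.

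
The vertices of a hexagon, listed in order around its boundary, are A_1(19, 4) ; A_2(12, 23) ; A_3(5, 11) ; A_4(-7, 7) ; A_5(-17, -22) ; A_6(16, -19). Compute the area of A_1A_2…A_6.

A_1→A_2: (19)(23) − (12)(4) = 389
A_2→A_3: (12)(11) − (5)(23) = 17
A_3→A_4: (5)(7) − (-7)(11) = 112
A_4→A_5: (-7)(-22) − (-17)(7) = 273
A_5→A_6: (-17)(-19) − (16)(-22) = 675
A_6→A_1: (16)(4) − (19)(-19) = 425
Σ = 1891
Area = |Σ|/2 = 945.5.

945.5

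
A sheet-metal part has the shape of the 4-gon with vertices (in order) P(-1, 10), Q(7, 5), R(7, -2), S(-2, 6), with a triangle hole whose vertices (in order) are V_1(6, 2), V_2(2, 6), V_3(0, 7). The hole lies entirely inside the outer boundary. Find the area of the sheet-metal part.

Outer boundary:
Apply the shoelace formula: 2A = Σ (x_i·y_{i+1} − x_{i+1}·y_i), indices taken mod 4.
Σ = (-75) + (-49) + (38) + (-14) = -100
Area = |Σ|/2 = 50.
Hole:
Σ = (32) + (14) + (-42) = 4
Area = |Σ|/2 = 2.
Net area = 50 − 2 = 48.

48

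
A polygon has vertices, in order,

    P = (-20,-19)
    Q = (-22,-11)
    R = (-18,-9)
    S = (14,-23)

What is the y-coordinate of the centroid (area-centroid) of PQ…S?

Apply the shoelace (surveyor's) formula. First the cross-terms c_i = x_i·y_{i+1} − x_{i+1}·y_i:
  -198, 0, 540, -726  ⇒  2A = -384, A = -192.
Then Σ (y_i + y_{i+1})·c_i = 19152, so ȳ = 19152 / (6·(-192)) = -16.625.

-16.625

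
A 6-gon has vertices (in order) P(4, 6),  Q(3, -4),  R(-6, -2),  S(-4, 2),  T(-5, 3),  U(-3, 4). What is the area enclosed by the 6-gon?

Apply the shoelace formula: 2A = Σ (x_i·y_{i+1} − x_{i+1}·y_i), indices taken mod 6.
Σ = (-34) + (-30) + (-20) + (-2) + (-11) + (-34) = -131
Area = |Σ|/2 = 65.5.

65.5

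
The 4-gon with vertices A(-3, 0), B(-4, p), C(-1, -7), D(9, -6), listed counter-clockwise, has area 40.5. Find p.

-1

The doubled signed area Σ (x_i y_{i+1} − x_{i+1} y_i) is linear in p.
With p=0 it equals 79; the coefficient of p is -2 (from the two edges through B).
So -2·p + 79 = 2·40.5 = 81 ⇒ p = -1.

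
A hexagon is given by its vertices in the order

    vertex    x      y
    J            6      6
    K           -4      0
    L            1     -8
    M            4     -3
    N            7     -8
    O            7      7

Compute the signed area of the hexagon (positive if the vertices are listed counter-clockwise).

89.5

Apply the shoelace formula: 2A = Σ (x_i·y_{i+1} − x_{i+1}·y_i), indices taken mod 6.
Σ = (24) + (32) + (29) + (-11) + (105) + (0) = 179
Signed area = Σ/2 = 89.5 (positive ⇒ counter-clockwise traversal).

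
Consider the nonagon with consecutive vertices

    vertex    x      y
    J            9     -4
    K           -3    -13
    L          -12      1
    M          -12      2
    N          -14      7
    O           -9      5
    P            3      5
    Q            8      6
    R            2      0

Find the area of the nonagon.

Apply the shoelace formula: 2A = Σ (x_i·y_{i+1} − x_{i+1}·y_i), indices taken mod 9.
Σ = (-129) + (-159) + (-12) + (-56) + (-7) + (-60) + (-22) + (-12) + (-8) = -465
Area = |Σ|/2 = 232.5.

232.5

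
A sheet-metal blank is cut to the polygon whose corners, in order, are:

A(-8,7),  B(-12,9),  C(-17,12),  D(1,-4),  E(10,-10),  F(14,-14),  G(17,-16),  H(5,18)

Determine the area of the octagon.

Apply Gauss's area formula: 2A = Σ (x_i·y_{i+1} − x_{i+1}·y_i), indices taken mod 8.
Σ = (12) + (9) + (56) + (30) + (0) + (14) + (386) + (179) = 686
Area = |Σ|/2 = 343.

343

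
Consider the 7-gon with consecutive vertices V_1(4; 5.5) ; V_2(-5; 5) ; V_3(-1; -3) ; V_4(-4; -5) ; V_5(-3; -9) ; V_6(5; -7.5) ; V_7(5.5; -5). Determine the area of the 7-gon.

Apply the surveyor's formula: 2A = Σ (x_i·y_{i+1} − x_{i+1}·y_i), indices taken mod 7.
Σ = (47.5) + (20) + (-7) + (21) + (67.5) + (16.25) + (50.25) = 215.5
Area = |Σ|/2 = 107.75.

107.75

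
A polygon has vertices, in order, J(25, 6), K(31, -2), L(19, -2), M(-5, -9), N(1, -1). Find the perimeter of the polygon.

|JK| = √((6)² + (-8)²) = √100 = 10
|KL| = √((-12)² + (0)²) = √144 = 12
|LM| = √((-24)² + (-7)²) = √625 = 25
|MN| = √((6)² + (8)²) = √100 = 10
|NJ| = √((24)² + (7)²) = √625 = 25
Perimeter = 10 + 12 + 25 + 10 + 25 = 82.

82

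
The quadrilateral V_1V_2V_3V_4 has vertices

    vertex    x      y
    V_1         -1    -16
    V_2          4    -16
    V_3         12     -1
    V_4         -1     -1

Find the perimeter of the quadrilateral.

50

|V_1V_2| = √((5)² + (0)²) = √25 = 5
|V_2V_3| = √((8)² + (15)²) = √289 = 17
|V_3V_4| = √((-13)² + (0)²) = √169 = 13
|V_4V_1| = √((0)² + (-15)²) = √225 = 15
Perimeter = 5 + 17 + 13 + 15 = 50.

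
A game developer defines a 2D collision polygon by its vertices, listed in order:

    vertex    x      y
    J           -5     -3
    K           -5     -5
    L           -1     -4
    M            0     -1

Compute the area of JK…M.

J→K: (-5)(-5) − (-5)(-3) = 10
K→L: (-5)(-4) − (-1)(-5) = 15
L→M: (-1)(-1) − (0)(-4) = 1
M→J: (0)(-3) − (-5)(-1) = -5
Σ = 21
Area = |Σ|/2 = 10.5.

10.5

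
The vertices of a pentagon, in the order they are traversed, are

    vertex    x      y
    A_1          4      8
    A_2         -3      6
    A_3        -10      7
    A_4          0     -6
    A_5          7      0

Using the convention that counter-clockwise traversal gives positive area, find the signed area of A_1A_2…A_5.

122.5

Apply the surveyor's formula: 2A = Σ (x_i·y_{i+1} − x_{i+1}·y_i), indices taken mod 5.
Σ = (48) + (39) + (60) + (42) + (56) = 245
Signed area = Σ/2 = 122.5 (positive ⇒ counter-clockwise traversal).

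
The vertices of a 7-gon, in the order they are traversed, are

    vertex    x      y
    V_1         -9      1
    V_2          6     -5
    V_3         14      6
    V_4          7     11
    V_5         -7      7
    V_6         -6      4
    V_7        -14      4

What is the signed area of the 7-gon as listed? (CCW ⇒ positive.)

Apply Gauss's area formula: 2A = Σ (x_i·y_{i+1} − x_{i+1}·y_i), indices taken mod 7.
Σ = (39) + (106) + (112) + (126) + (14) + (32) + (22) = 451
Signed area = Σ/2 = 225.5 (positive ⇒ counter-clockwise traversal).

225.5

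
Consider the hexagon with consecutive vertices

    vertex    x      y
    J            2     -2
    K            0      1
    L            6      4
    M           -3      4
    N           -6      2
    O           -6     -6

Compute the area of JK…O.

Σ = (2) + (-6) + (36) + (18) + (48) + (24) = 122
Area = |Σ|/2 = 61.

61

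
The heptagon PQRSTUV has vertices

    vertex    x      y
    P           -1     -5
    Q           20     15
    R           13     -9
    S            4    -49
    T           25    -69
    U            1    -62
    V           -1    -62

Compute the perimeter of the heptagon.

208

|PQ| = √((21)² + (20)²) = √841 = 29
|QR| = √((-7)² + (-24)²) = √625 = 25
|RS| = √((-9)² + (-40)²) = √1681 = 41
|ST| = √((21)² + (-20)²) = √841 = 29
|TU| = √((-24)² + (7)²) = √625 = 25
|UV| = √((-2)² + (0)²) = √4 = 2
|VP| = √((0)² + (57)²) = √3249 = 57
Perimeter = 29 + 25 + 41 + 29 + 25 + 2 + 57 = 208.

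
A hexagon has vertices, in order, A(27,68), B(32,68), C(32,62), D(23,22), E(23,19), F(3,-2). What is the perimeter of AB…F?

|AB| = √((5)² + (0)²) = √25 = 5
|BC| = √((0)² + (-6)²) = √36 = 6
|CD| = √((-9)² + (-40)²) = √1681 = 41
|DE| = √((0)² + (-3)²) = √9 = 3
|EF| = √((-20)² + (-21)²) = √841 = 29
|FA| = √((24)² + (70)²) = √5476 = 74
Perimeter = 5 + 6 + 41 + 3 + 29 + 74 = 158.

158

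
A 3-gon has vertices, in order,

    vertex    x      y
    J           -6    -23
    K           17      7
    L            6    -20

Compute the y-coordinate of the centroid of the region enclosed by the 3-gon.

Apply the shoelace formula. First the cross-terms c_i = x_i·y_{i+1} − x_{i+1}·y_i:
  349, -382, -258  ⇒  2A = -291, A = -145.5.
Then Σ (y_i + y_{i+1})·c_i = 10476, so ȳ = 10476 / (6·(-145.5)) = -12.

-12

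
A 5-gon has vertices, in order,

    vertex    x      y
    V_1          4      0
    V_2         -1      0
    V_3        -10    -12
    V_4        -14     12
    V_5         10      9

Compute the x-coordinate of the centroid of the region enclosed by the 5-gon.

Apply the shoelace formula. First the cross-terms c_i = x_i·y_{i+1} − x_{i+1}·y_i:
  0, 12, -288, -246, -36  ⇒  2A = -558, A = -279.
Then Σ (x_i + x_{i+1})·c_i = 7260, so x̄ = 7260 / (6·(-279)) = -1210/279.

-1210/279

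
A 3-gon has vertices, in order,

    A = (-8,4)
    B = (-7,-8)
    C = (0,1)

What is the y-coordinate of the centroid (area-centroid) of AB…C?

-1

Apply Gauss's area formula. First the cross-terms c_i = x_i·y_{i+1} − x_{i+1}·y_i:
  92, -7, 8  ⇒  2A = 93, A = 46.5.
Then Σ (y_i + y_{i+1})·c_i = -279, so ȳ = -279 / (6·46.5) = -1.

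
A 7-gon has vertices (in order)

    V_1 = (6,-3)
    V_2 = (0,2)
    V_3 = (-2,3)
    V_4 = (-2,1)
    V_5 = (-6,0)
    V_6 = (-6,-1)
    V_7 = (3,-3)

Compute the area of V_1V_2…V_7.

Cross-terms: 12, 4, 4, 6, 6, 21, 9  ⇒  Σ = 62
Area = |Σ|/2 = 31.

31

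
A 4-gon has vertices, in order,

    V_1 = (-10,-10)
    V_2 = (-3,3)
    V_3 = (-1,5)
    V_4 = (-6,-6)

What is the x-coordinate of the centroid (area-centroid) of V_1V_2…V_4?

Apply the shoelace formula. First the cross-terms c_i = x_i·y_{i+1} − x_{i+1}·y_i:
  -60, -12, 36, 0  ⇒  2A = -36, A = -18.
Then Σ (x_i + x_{i+1})·c_i = 576, so x̄ = 576 / (6·(-18)) = -16/3.

-16/3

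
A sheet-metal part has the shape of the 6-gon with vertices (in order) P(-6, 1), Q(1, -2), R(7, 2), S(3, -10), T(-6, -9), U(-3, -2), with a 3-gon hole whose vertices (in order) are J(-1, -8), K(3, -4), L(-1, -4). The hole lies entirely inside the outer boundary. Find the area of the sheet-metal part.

75

Outer boundary:
Apply the shoelace formula: 2A = Σ (x_i·y_{i+1} − x_{i+1}·y_i), indices taken mod 6.
Cross-terms: 11, 16, -76, -87, -15, -15  ⇒  Σ = -166
Area = |Σ|/2 = 83.
Hole:
Apply the surveyor's formula: 2A = Σ (x_i·y_{i+1} − x_{i+1}·y_i), indices taken mod 3.
Σ = (28) + (-16) + (4) = 16
Area = |Σ|/2 = 8.
Net area = 83 − 8 = 75.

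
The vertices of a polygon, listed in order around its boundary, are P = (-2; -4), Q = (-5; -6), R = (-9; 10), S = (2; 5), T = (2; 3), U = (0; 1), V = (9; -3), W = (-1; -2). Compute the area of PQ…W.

104.5

Apply Gauss's area formula: 2A = Σ (x_i·y_{i+1} − x_{i+1}·y_i), indices taken mod 8.
Σ = (-8) + (-104) + (-65) + (-4) + (2) + (-9) + (-21) + (0) = -209
Area = |Σ|/2 = 104.5.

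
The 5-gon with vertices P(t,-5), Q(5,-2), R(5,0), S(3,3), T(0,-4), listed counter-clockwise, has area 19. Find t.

0

The doubled signed area Σ (x_i y_{i+1} − x_{i+1} y_i) is linear in t.
With t=0 it equals 38; the coefficient of t is 2 (from the two edges through P).
So 2·t + 38 = 2·19 = 38 ⇒ t = 0.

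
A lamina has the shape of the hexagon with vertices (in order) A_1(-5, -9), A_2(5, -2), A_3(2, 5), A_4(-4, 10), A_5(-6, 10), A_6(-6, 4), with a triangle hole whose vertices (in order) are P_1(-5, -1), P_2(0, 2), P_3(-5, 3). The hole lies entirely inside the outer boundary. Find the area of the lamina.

117

Outer boundary:
A_1→A_2: (-5)(-2) − (5)(-9) = 55
A_2→A_3: (5)(5) − (2)(-2) = 29
A_3→A_4: (2)(10) − (-4)(5) = 40
A_4→A_5: (-4)(10) − (-6)(10) = 20
A_5→A_6: (-6)(4) − (-6)(10) = 36
A_6→A_1: (-6)(-9) − (-5)(4) = 74
Σ = 254
Area = |Σ|/2 = 127.
Hole:
Cross-terms: -10, 10, 20  ⇒  Σ = 20
Area = |Σ|/2 = 10.
Net area = 127 − 10 = 117.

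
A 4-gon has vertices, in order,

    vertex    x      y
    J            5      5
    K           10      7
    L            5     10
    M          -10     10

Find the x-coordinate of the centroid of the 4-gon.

Apply the shoelace (surveyor's) formula. First the cross-terms c_i = x_i·y_{i+1} − x_{i+1}·y_i:
  -15, 65, 150, -100  ⇒  2A = 100, A = 50.
Then Σ (x_i + x_{i+1})·c_i = 500, so x̄ = 500 / (6·50) = 5/3.

5/3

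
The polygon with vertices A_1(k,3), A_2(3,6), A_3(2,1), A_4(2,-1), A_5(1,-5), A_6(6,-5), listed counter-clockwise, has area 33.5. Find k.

The doubled signed area Σ (x_i y_{i+1} − x_{i+1} y_i) is linear in k.
With k=0 it equals 12; the coefficient of k is 11 (from the two edges through A_1).
So 11·k + 12 = 2·33.5 = 67 ⇒ k = 5.

5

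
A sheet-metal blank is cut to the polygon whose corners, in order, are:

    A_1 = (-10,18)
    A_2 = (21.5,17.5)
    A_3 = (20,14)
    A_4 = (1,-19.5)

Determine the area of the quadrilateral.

Apply Gauss's area formula: 2A = Σ (x_i·y_{i+1} − x_{i+1}·y_i), indices taken mod 4.
Cross-terms: -562, -49, -404, -177  ⇒  Σ = -1192
Area = |Σ|/2 = 596.

596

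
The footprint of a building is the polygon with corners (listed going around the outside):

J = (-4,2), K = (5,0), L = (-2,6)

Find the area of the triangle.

20

Cross-terms: -10, 30, 20  ⇒  Σ = 40
Area = |Σ|/2 = 20.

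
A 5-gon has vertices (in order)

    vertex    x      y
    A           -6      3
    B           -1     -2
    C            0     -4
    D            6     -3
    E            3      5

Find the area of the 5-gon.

60.5

Apply Gauss's area formula: 2A = Σ (x_i·y_{i+1} − x_{i+1}·y_i), indices taken mod 5.
Cross-terms: 15, 4, 24, 39, 39  ⇒  Σ = 121
Area = |Σ|/2 = 60.5.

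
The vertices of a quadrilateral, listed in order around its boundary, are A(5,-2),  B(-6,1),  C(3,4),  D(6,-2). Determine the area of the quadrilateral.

Σ = (-7) + (-27) + (-30) + (-2) = -66
Area = |Σ|/2 = 33.

33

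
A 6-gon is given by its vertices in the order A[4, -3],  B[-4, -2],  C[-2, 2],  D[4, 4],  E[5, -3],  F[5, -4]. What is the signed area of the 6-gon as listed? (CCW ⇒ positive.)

Apply Gauss's area formula: 2A = Σ (x_i·y_{i+1} − x_{i+1}·y_i), indices taken mod 6.
A→B: (4)(-2) − (-4)(-3) = -20
B→C: (-4)(2) − (-2)(-2) = -12
C→D: (-2)(4) − (4)(2) = -16
D→E: (4)(-3) − (5)(4) = -32
E→F: (5)(-4) − (5)(-3) = -5
F→A: (5)(-3) − (4)(-4) = 1
Σ = -84
Signed area = Σ/2 = -42 (negative ⇒ clockwise traversal).

-42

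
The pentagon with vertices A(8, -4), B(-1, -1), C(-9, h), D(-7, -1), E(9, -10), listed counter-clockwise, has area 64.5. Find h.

3

The doubled signed area Σ (x_i y_{i+1} − x_{i+1} y_i) is linear in h.
With h=0 it equals 111; the coefficient of h is 6 (from the two edges through C).
So 6·h + 111 = 2·64.5 = 129 ⇒ h = 3.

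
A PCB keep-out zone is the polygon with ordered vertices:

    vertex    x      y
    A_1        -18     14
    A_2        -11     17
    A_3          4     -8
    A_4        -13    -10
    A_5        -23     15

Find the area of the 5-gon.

376.5

Σ = (-152) + (20) + (-144) + (-425) + (-52) = -753
Area = |Σ|/2 = 376.5.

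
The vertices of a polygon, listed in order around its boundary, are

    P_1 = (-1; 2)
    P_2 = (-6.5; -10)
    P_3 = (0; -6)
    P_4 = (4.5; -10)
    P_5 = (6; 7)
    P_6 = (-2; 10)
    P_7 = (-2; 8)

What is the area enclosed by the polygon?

Σ = (23) + (39) + (27) + (91.5) + (74) + (4) + (4) = 262.5
Area = |Σ|/2 = 131.25.

131.25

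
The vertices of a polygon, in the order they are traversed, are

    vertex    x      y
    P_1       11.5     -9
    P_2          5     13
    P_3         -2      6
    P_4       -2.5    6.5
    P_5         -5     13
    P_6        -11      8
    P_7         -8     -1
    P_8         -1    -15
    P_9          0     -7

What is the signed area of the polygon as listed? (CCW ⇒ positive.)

Apply the shoelace formula: 2A = Σ (x_i·y_{i+1} − x_{i+1}·y_i), indices taken mod 9.
Σ = (194.5) + (56) + (2) + (0) + (103) + (75) + (119) + (7) + (80.5) = 637
Signed area = Σ/2 = 318.5 (positive ⇒ counter-clockwise traversal).

318.5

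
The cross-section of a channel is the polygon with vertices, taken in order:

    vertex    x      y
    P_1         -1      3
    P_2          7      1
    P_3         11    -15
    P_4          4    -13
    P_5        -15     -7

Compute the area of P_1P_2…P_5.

248

Apply the surveyor's formula: 2A = Σ (x_i·y_{i+1} − x_{i+1}·y_i), indices taken mod 5.
Σ = (-22) + (-116) + (-83) + (-223) + (-52) = -496
Area = |Σ|/2 = 248.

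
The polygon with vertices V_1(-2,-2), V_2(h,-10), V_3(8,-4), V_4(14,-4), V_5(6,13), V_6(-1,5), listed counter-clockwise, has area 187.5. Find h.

5

Write out the shoelace sum; only the two edges meeting at V_2 involve h:
2·Area = [((-2)·(-10) − h·(-2)) + (h·(-4) − 8·(-10))] + 285
       = -2·h + 385 = 375
⇒ h = 5.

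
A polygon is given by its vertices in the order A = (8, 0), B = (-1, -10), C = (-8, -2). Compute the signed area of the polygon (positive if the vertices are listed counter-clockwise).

-71

Apply Gauss's area formula: 2A = Σ (x_i·y_{i+1} − x_{i+1}·y_i), indices taken mod 3.
Σ = (-80) + (-78) + (16) = -142
Signed area = Σ/2 = -71 (negative ⇒ clockwise traversal).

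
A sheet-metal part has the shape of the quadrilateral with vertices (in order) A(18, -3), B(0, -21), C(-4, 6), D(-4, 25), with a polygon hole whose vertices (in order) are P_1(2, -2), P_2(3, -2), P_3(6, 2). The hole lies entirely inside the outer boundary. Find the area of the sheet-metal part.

Outer boundary:
Apply the shoelace (surveyor's) formula: 2A = Σ (x_i·y_{i+1} − x_{i+1}·y_i), indices taken mod 4.
A→B: (18)(-21) − (0)(-3) = -378
B→C: (0)(6) − (-4)(-21) = -84
C→D: (-4)(25) − (-4)(6) = -76
D→A: (-4)(-3) − (18)(25) = -438
Σ = -976
Area = |Σ|/2 = 488.
Hole:
Σ = (2) + (18) + (-16) = 4
Area = |Σ|/2 = 2.
Net area = 488 − 2 = 486.

486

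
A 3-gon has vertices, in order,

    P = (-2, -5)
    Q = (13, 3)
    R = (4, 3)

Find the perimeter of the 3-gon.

36

|PQ| = √((15)² + (8)²) = √289 = 17
|QR| = √((-9)² + (0)²) = √81 = 9
|RP| = √((-6)² + (-8)²) = √100 = 10
Perimeter = 17 + 9 + 10 = 36.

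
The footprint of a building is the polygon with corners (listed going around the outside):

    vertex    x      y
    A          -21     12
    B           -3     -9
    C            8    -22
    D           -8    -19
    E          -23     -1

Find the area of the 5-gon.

Apply the shoelace (surveyor's) formula: 2A = Σ (x_i·y_{i+1} − x_{i+1}·y_i), indices taken mod 5.
Σ = (225) + (138) + (-328) + (-429) + (-297) = -691
Area = |Σ|/2 = 345.5.

345.5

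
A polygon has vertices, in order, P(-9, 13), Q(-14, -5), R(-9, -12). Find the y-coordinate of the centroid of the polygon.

Apply the shoelace (surveyor's) formula. First the cross-terms c_i = x_i·y_{i+1} − x_{i+1}·y_i:
  227, 123, -225  ⇒  2A = 125, A = 62.5.
Then Σ (y_i + y_{i+1})·c_i = -500, so ȳ = -500 / (6·62.5) = -4/3.

-4/3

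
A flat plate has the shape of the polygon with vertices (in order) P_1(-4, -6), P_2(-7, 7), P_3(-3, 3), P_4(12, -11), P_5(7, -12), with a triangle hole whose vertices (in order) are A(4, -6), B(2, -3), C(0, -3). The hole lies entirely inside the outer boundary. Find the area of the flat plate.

112

Outer boundary:
Cross-terms: -70, 0, -3, -67, -90  ⇒  Σ = -230
Area = |Σ|/2 = 115.
Hole:
Apply the shoelace formula: 2A = Σ (x_i·y_{i+1} − x_{i+1}·y_i), indices taken mod 3.
Σ = (0) + (-6) + (12) = 6
Area = |Σ|/2 = 3.
Net area = 115 − 3 = 112.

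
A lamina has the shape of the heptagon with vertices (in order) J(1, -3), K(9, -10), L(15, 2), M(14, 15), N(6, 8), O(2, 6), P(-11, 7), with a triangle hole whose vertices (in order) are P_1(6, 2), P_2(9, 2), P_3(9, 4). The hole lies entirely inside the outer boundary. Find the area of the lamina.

262

Outer boundary:
Apply the shoelace (surveyor's) formula: 2A = Σ (x_i·y_{i+1} − x_{i+1}·y_i), indices taken mod 7.
J→K: (1)(-10) − (9)(-3) = 17
K→L: (9)(2) − (15)(-10) = 168
L→M: (15)(15) − (14)(2) = 197
M→N: (14)(8) − (6)(15) = 22
N→O: (6)(6) − (2)(8) = 20
O→P: (2)(7) − (-11)(6) = 80
P→J: (-11)(-3) − (1)(7) = 26
Σ = 530
Area = |Σ|/2 = 265.
Hole:
Apply Gauss's area formula: 2A = Σ (x_i·y_{i+1} − x_{i+1}·y_i), indices taken mod 3.
Cross-terms: -6, 18, -6  ⇒  Σ = 6
Area = |Σ|/2 = 3.
Net area = 265 − 3 = 262.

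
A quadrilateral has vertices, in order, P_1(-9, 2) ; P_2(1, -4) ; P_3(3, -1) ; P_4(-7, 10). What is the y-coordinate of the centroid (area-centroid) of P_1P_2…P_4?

Apply the shoelace formula. First the cross-terms c_i = x_i·y_{i+1} − x_{i+1}·y_i:
  34, 11, 23, 76  ⇒  2A = 144, A = 72.
Then Σ (y_i + y_{i+1})·c_i = 996, so ȳ = 996 / (6·72) = 83/36.

83/36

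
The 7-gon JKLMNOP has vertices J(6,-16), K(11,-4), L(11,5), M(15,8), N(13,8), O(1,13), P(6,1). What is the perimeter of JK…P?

72

|JK| = √((5)² + (12)²) = √169 = 13
|KL| = √((0)² + (9)²) = √81 = 9
|LM| = √((4)² + (3)²) = √25 = 5
|MN| = √((-2)² + (0)²) = √4 = 2
|NO| = √((-12)² + (5)²) = √169 = 13
|OP| = √((5)² + (-12)²) = √169 = 13
|PJ| = √((0)² + (-17)²) = √289 = 17
Perimeter = 13 + 9 + 5 + 2 + 13 + 13 + 17 = 72.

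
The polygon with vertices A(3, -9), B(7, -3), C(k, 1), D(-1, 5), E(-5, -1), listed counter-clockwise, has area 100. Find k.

The doubled signed area Σ (x_i y_{i+1} − x_{i+1} y_i) is linear in k.
With k=0 it equals 136; the coefficient of k is 8 (from the two edges through C).
So 8·k + 136 = 2·100 = 200 ⇒ k = 8.

8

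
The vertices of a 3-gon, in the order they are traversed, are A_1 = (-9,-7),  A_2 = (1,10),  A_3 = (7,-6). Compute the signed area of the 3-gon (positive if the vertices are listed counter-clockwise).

Apply Gauss's area formula: 2A = Σ (x_i·y_{i+1} − x_{i+1}·y_i), indices taken mod 3.
Cross-terms: -83, -76, -103  ⇒  Σ = -262
Signed area = Σ/2 = -131 (negative ⇒ clockwise traversal).

-131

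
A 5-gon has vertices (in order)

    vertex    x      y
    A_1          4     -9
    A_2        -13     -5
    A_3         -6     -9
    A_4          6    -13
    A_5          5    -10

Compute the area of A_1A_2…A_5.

41

Apply the shoelace formula: 2A = Σ (x_i·y_{i+1} − x_{i+1}·y_i), indices taken mod 5.
Σ = (-137) + (87) + (132) + (5) + (-5) = 82
Area = |Σ|/2 = 41.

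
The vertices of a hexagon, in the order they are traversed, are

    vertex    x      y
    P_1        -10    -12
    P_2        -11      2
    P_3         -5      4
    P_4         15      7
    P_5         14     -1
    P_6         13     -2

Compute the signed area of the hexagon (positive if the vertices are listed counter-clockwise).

-292.5

Apply the surveyor's formula: 2A = Σ (x_i·y_{i+1} − x_{i+1}·y_i), indices taken mod 6.
Cross-terms: -152, -34, -95, -113, -15, -176  ⇒  Σ = -585
Signed area = Σ/2 = -292.5 (negative ⇒ clockwise traversal).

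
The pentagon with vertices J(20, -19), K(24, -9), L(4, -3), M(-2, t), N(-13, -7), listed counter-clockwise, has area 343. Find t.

3

Write out the shoelace sum; only the two edges meeting at M involve t:
2·Area = [(4·t − (-2)·(-3)) + ((-2)·(-7) − (-13)·t)] + 627
       = 17·t + 635 = 686
⇒ t = 3.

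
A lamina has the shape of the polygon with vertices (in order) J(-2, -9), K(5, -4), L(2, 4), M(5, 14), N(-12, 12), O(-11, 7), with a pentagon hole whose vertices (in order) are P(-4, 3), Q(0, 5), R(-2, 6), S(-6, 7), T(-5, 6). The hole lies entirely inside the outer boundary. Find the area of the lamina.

Outer boundary:
Apply Gauss's area formula: 2A = Σ (x_i·y_{i+1} − x_{i+1}·y_i), indices taken mod 6.
Σ = (53) + (28) + (8) + (228) + (48) + (113) = 478
Area = |Σ|/2 = 239.
Hole:
Cross-terms: -20, 10, 22, -1, 9  ⇒  Σ = 20
Area = |Σ|/2 = 10.
Net area = 239 − 10 = 229.

229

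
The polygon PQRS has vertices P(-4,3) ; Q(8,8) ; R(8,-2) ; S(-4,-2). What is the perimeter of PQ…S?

|PQ| = √((12)² + (5)²) = √169 = 13
|QR| = √((0)² + (-10)²) = √100 = 10
|RS| = √((-12)² + (0)²) = √144 = 12
|SP| = √((0)² + (5)²) = √25 = 5
Perimeter = 13 + 10 + 12 + 5 = 40.

40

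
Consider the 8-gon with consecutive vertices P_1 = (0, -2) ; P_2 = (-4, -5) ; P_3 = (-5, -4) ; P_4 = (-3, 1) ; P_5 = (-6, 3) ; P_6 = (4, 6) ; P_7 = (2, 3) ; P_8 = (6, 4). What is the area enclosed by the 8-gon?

53.5

Apply the shoelace (surveyor's) formula: 2A = Σ (x_i·y_{i+1} − x_{i+1}·y_i), indices taken mod 8.
P_1→P_2: (0)(-5) − (-4)(-2) = -8
P_2→P_3: (-4)(-4) − (-5)(-5) = -9
P_3→P_4: (-5)(1) − (-3)(-4) = -17
P_4→P_5: (-3)(3) − (-6)(1) = -3
P_5→P_6: (-6)(6) − (4)(3) = -48
P_6→P_7: (4)(3) − (2)(6) = 0
P_7→P_8: (2)(4) − (6)(3) = -10
P_8→P_1: (6)(-2) − (0)(4) = -12
Σ = -107
Area = |Σ|/2 = 53.5.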